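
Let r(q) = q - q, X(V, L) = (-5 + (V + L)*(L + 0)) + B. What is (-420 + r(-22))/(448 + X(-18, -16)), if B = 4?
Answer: -420/991 ≈ -0.42381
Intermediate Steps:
X(V, L) = -1 + L*(L + V) (X(V, L) = (-5 + (V + L)*(L + 0)) + 4 = (-5 + (L + V)*L) + 4 = (-5 + L*(L + V)) + 4 = -1 + L*(L + V))
r(q) = 0
(-420 + r(-22))/(448 + X(-18, -16)) = (-420 + 0)/(448 + (-1 + (-16)**2 - 16*(-18))) = -420/(448 + (-1 + 256 + 288)) = -420/(448 + 543) = -420/991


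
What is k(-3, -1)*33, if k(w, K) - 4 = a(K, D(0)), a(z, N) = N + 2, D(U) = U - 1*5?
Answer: 33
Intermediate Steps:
D(U) = -5 + U (D(U) = U - 5 = -5 + U)
a(z, N) = 2 + N
k(w, K) = 1 (k(w, K) = 4 + (2 + (-5 + 0)) = 4 + (2 - 5) = 4 - 3 = 1)
k(-3, -1)*33 = 1*33 = 33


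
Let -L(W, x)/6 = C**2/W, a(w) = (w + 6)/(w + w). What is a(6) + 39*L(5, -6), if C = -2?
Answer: -931/5 ≈ -186.20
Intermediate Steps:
a(w) = (6 + w)/(2*w) (a(w) = (6 + w)/((2*w)) = (6 + w)*(1/(2*w)) = (6 + w)/(2*w))
L(W, x) = -24/W (L(W, x) = -6*(-2)**2/W = -24/W)
a(6) + 39*L(5, -6) = (1/2)*(6 + 6)/6 + 39*(-24/5) = (1/2)*(1/6)*12 + 39*(-24*1/5) = 1 + 39*(-24/5) = 1 - 936/5 = -931/5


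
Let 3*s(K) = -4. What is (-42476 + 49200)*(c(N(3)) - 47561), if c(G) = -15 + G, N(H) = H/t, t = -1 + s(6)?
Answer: -2239367684/7 ≈ -3.1991e+8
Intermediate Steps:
s(K) = -4/3 (s(K) = (⅓)*(-4) = -4/3)
t = -7/3 (t = -1 - 4/3 = -7/3 ≈ -2.3333)
N(H) = -3*H/7 (N(H) = H/(-7/3) = H*(-3/7) = -3*H/7)
(-42476 + 49200)*(c(N(3)) - 47561) = (-42476 + 49200)*((-15 - 3/7*3) - 47561) = 6724*((-15 - 9/7) - 47561) = 6724*(-114/7 - 47561) = 6724*(-333041/7) = -2239367684/7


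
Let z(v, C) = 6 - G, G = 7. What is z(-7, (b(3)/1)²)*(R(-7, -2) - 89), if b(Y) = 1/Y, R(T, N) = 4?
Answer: 85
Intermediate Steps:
z(v, C) = -1 (z(v, C) = 6 - 1*7 = 6 - 7 = -1)
z(-7, (b(3)/1)²)*(R(-7, -2) - 89) = -(4 - 89) = -1*(-85) = 85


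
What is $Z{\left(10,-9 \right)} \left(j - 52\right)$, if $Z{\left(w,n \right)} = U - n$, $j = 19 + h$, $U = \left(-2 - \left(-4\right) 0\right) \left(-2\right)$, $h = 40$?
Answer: $91$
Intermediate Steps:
$U = 4$ ($U = \left(-2 - 0\right) \left(-2\right) = \left(-2 + 0\right) \left(-2\right) = \left(-2\right) \left(-2\right) = 4$)
$j = 59$ ($j = 19 + 40 = 59$)
$Z{\left(w,n \right)} = 4 - n$
$Z{\left(10,-9 \right)} \left(j - 52\right) = \left(4 - -9\right) \left(59 - 52\right) = \left(4 + 9\right) 7 = 13 \cdot 7 = 91$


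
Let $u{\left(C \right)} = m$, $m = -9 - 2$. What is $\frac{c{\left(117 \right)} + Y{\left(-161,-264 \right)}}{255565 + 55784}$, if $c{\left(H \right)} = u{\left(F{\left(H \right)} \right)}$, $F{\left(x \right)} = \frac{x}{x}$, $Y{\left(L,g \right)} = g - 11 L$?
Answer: $\frac{1496}{311349} \approx 0.0048049$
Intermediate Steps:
$m = -11$ ($m = -9 - 2 = -11$)
$F{\left(x \right)} = 1$
$u{\left(C \right)} = -11$
$c{\left(H \right)} = -11$
$\frac{c{\left(117 \right)} + Y{\left(-161,-264 \right)}}{255565 + 55784} = \frac{-11 - -1507}{255565 + 55784} = \frac{-11 + \left(-264 + 1771\right)}{311349} = \left(-11 + 1507\right) \frac{1}{311349} = 1496 \cdot \frac{1}{311349} = \frac{1496}{311349}$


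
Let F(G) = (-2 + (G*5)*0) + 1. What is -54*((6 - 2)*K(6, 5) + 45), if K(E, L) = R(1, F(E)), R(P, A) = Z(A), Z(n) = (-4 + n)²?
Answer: -7830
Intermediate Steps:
F(G) = -1 (F(G) = (-2 + (5*G)*0) + 1 = (-2 + 0) + 1 = -2 + 1 = -1)
R(P, A) = (-4 + A)²
K(E, L) = 25 (K(E, L) = (-4 - 1)² = (-5)² = 25)
-54*((6 - 2)*K(6, 5) + 45) = -54*((6 - 2)*25 + 45) = -54*(4*25 + 45) = -54*(100 + 45) = -54*145 = -7830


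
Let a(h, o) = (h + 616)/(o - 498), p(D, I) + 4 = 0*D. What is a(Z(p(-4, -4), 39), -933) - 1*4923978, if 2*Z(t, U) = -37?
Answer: -14092426231/2862 ≈ -4.9240e+6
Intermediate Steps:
p(D, I) = -4 (p(D, I) = -4 + 0*D = -4 + 0 = -4)
Z(t, U) = -37/2 (Z(t, U) = (1/2)*(-37) = -37/2)
a(h, o) = (616 + h)/(-498 + o)
a(Z(p(-4, -4), 39), -933) - 1*4923978 = (616 - 37/2)/(-498 - 933) - 1*4923978 = (1195/2)/(-1431) - 4923978 = -1/1431*1195/2 - 4923978 = -1195/2862 - 4923978 = -14092426231/2862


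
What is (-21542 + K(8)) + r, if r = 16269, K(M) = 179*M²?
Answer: 6183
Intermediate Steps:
(-21542 + K(8)) + r = (-21542 + 179*8²) + 16269 = (-21542 + 179*64) + 16269 = (-21542 + 11456) + 16269 = -10086 + 16269 = 6183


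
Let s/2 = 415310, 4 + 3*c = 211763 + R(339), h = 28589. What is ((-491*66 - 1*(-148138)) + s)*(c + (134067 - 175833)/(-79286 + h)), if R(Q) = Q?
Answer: 1130665366584512/16899 ≈ 6.6907e+10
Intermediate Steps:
c = 212098/3 (c = -4/3 + (211763 + 339)/3 = -4/3 + (⅓)*212102 = -4/3 + 212102/3 = 212098/3 ≈ 70699.)
s = 830620 (s = 2*415310 = 830620)
((-491*66 - 1*(-148138)) + s)*(c + (134067 - 175833)/(-79286 + h)) = ((-491*66 - 1*(-148138)) + 830620)*(212098/3 + (134067 - 175833)/(-79286 + 28589)) = ((-32406 + 148138) + 830620)*(212098/3 - 41766/(-50697)) = (115732 + 830620)*(212098/3 - 41766*(-1/50697)) = 946352*(212098/3 + 13922/16899) = 946352*(1194761956/16899) = 1130665366584512/16899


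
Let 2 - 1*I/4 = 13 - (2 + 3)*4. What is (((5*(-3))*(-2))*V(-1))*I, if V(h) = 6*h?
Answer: -6480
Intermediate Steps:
I = 36 (I = 8 - 4*(13 - (2 + 3)*4) = 8 - 4*(13 - 5*4) = 8 - 4*(13 - 1*20) = 8 - 4*(13 - 20) = 8 - 4*(-7) = 8 + 28 = 36)
(((5*(-3))*(-2))*V(-1))*I = (((5*(-3))*(-2))*(6*(-1)))*36 = (-15*(-2)*(-6))*36 = (30*(-6))*36 = -180*36 = -6480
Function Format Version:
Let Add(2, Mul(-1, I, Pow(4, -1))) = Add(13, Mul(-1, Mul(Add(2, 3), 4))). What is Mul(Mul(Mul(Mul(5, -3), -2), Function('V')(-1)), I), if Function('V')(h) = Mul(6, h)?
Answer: -6480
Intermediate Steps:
I = 36 (I = Add(8, Mul(-4, Add(13, Mul(-1, Mul(Add(2, 3), 4))))) = Add(8, Mul(-4, Add(13, Mul(-1, Mul(5, 4))))) = Add(8, Mul(-4, Add(13, Mul(-1, 20)))) = Add(8, Mul(-4, Add(13, -20))) = Add(8, Mul(-4, -7)) = Add(8, 28) = 36)
Mul(Mul(Mul(Mul(5, -3), -2), Function('V')(-1)), I) = Mul(Mul(Mul(Mul(5, -3), -2), Mul(6, -1)), 36) = Mul(Mul(Mul(-15, -2), -6), 36) = Mul(Mul(30, -6), 36) = Mul(-180, 36) = -6480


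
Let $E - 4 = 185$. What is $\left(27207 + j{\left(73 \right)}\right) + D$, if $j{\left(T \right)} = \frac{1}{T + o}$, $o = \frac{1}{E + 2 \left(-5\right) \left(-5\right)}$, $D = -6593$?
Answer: $\frac{359673311}{17448} \approx 20614.0$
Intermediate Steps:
$E = 189$ ($E = 4 + 185 = 189$)
$o = \frac{1}{239}$ ($o = \frac{1}{189 + 2 \left(-5\right) \left(-5\right)} = \frac{1}{189 - -50} = \frac{1}{189 + 50} = \frac{1}{239} \approx 0.0041841$)
$j{\left(T \right)} = \frac{1}{\frac{1}{239} + T}$ ($j{\left(T \right)} = \frac{1}{T + \frac{1}{239}} = \frac{1}{\frac{1}{239} + T}$)
$\left(27207 + j{\left(73 \right)}\right) + D = \left(27207 + \frac{239}{1 + 239 \cdot 73}\right) - 6593 = \left(27207 + \frac{239}{1 + 17447}\right) - 6593 = \left(27207 + \frac{239}{17448}\right) - 6593 = \frac{474707975}{17448} - 6593 = \frac{359673311}{17448}$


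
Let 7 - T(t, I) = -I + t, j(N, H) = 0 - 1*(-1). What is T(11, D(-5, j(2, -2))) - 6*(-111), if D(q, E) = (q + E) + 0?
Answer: 658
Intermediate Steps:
j(N, H) = 1 (j(N, H) = 0 + 1 = 1)
D(q, E) = E + q (D(q, E) = (E + q) + 0 = E + q)
T(t, I) = 7 + I - t (T(t, I) = 7 - (-I + t) = 7 - (t - I) = 7 + (I - t) = 7 + I - t)
T(11, D(-5, j(2, -2))) - 6*(-111) = (7 + (1 - 5) - 1*11) - 6*(-111) = (7 - 4 - 11) + 666 = -8 + 666 = 658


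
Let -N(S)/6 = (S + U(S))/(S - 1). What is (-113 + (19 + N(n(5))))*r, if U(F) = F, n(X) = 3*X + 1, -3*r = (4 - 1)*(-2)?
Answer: -1068/5 ≈ -213.60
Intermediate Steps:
r = 2 (r = -(4 - 1)*(-2)/3 = -(-2) = -1/3*(-6) = 2)
n(X) = 1 + 3*X
N(S) = -12*S/(-1 + S) (N(S) = -6*(S + S)/(S - 1) = -6*2*S/(-1 + S) = -12*S/(-1 + S))
(-113 + (19 + N(n(5))))*r = (-113 + (19 - 12*(1 + 3*5)/(-1 + (1 + 3*5))))*2 = (-113 + (19 - 12*(1 + 15)/(-1 + (1 + 15))))*2 = (-113 + (19 - 12*16/(-1 + 16)))*2 = (-113 + (19 - 12*16/15))*2 = (-113 + (19 - 12*16*1/15))*2 = (-113 + (19 - 64/5))*2 = (-113 + 31/5)*2 = -534/5*2 = -1068/5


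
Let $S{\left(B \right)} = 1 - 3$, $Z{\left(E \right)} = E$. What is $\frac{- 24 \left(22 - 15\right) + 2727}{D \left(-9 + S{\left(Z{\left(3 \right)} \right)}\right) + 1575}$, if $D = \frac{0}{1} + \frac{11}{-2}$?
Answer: $\frac{5118}{3271} \approx 1.5647$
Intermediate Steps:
$D = - \frac{11}{2}$ ($D = 0 \cdot 1 + 11 \left(- \frac{1}{2}\right) = 0 - \frac{11}{2} = - \frac{11}{2} \approx -5.5$)
$S{\left(B \right)} = -2$
$\frac{- 24 \left(22 - 15\right) + 2727}{D \left(-9 + S{\left(Z{\left(3 \right)} \right)}\right) + 1575} = \frac{- 24 \left(22 - 15\right) + 2727}{- \frac{11 \left(-9 - 2\right)}{2} + 1575} = \frac{\left(-24\right) 7 + 2727}{\left(- \frac{11}{2}\right) \left(-11\right) + 1575} = \frac{-168 + 2727}{\frac{121}{2} + 1575} = \frac{2559}{\frac{3271}{2}} = 2559 \cdot \frac{2}{3271} = \frac{5118}{3271}$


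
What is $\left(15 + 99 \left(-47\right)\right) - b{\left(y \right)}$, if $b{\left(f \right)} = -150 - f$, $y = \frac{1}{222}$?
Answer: $- \frac{996335}{222} \approx -4488.0$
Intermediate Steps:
$y = \frac{1}{222} \approx 0.0045045$
$\left(15 + 99 \left(-47\right)\right) - b{\left(y \right)} = \left(15 + 99 \left(-47\right)\right) - \left(-150 - \frac{1}{222}\right) = \left(15 - 4653\right) - \left(-150 - \frac{1}{222}\right) = -4638 - - \frac{33301}{222} = -4638 + \frac{33301}{222} = - \frac{996335}{222}$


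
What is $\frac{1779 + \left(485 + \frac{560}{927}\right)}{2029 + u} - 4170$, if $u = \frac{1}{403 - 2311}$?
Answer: $- \frac{1662330328754}{398747093} \approx -4168.9$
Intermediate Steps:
$u = - \frac{1}{1908}$ ($u = \frac{1}{-1908} = - \frac{1}{1908} \approx -0.00052411$)
$\frac{1779 + \left(485 + \frac{560}{927}\right)}{2029 + u} - 4170 = \frac{1779 + \left(485 + \frac{560}{927}\right)}{2029 - \frac{1}{1908}} - 4170 = \frac{1779 + \left(485 + 560 \cdot \frac{1}{927}\right)}{\frac{3871331}{1908}} - 4170 = \left(1779 + \left(485 + \frac{560}{927}\right)\right) \frac{1908}{3871331} - 4170 = \left(1779 + \frac{450155}{927}\right) \frac{1908}{3871331} - 4170 = \frac{2099288}{927} \cdot \frac{1908}{3871331} - 4170 = \frac{445049056}{398747093} - 4170 = - \frac{1662330328754}{398747093}$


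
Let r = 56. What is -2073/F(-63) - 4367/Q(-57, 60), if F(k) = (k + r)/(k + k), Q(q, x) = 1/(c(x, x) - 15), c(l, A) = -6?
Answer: 54393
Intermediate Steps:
Q(q, x) = -1/21 (Q(q, x) = 1/(-6 - 15) = 1/(-21) = -1/21)
F(k) = (56 + k)/(2*k) (F(k) = (k + 56)/(k + k) = (56 + k)/((2*k)) = (56 + k)*(1/(2*k)) = (56 + k)/(2*k))
-2073/F(-63) - 4367/Q(-57, 60) = -2073*(-126/(56 - 63)) - 4367/(-1/21) = -2073/((½)*(-1/63)*(-7)) - 4367*(-21) = -2073/1/18 + 91707 = -2073*18 + 91707 = -37314 + 91707 = 54393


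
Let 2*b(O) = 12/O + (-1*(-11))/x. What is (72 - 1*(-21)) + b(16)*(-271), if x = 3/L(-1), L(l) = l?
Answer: 11717/24 ≈ 488.21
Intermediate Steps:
x = -3 (x = 3/(-1) = 3*(-1) = -3)
b(O) = -11/6 + 6/O (b(O) = (12/O - 1*(-11)/(-3))/2 = (12/O + 11*(-⅓))/2 = (12/O - 11/3)/2 = (-11/3 + 12/O)/2 = -11/6 + 6/O)
(72 - 1*(-21)) + b(16)*(-271) = (72 - 1*(-21)) + (-11/6 + 6/16)*(-271) = (72 + 21) + (-11/6 + 6*(1/16))*(-271) = 93 + (-11/6 + 3/8)*(-271) = 93 - 35/24*(-271) = 93 + 9485/24 = 11717/24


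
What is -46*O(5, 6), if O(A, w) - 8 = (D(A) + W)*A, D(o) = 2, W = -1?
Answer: -598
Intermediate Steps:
O(A, w) = 8 + A (O(A, w) = 8 + (2 - 1)*A = 8 + 1*A = 8 + A)
-46*O(5, 6) = -46*(8 + 5) = -46*13 = -598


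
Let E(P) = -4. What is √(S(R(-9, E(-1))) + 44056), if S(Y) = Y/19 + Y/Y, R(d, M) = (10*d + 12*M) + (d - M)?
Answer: 2*√3975465/19 ≈ 209.88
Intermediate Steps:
R(d, M) = 11*M + 11*d
S(Y) = 1 + Y/19 (S(Y) = Y*(1/19) + 1 = Y/19 + 1 = 1 + Y/19)
√(S(R(-9, E(-1))) + 44056) = √((1 + (11*(-4) + 11*(-9))/19) + 44056) = √((1 + (-44 - 99)/19) + 44056) = √((1 + (1/19)*(-143)) + 44056) = √((1 - 143/19) + 44056) = √(-124/19 + 44056) = √(836940/19) = 2*√3975465/19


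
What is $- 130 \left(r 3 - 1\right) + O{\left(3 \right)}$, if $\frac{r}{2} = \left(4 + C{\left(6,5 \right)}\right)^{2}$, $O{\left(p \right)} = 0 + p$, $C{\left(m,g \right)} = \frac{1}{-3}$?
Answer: $- \frac{31061}{3} \approx -10354.0$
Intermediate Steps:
$C{\left(m,g \right)} = - \frac{1}{3}$
$O{\left(p \right)} = p$
$r = \frac{242}{9}$ ($r = 2 \left(4 - \frac{1}{3}\right)^{2} = 2 \left(\frac{11}{3}\right)^{2} = 2 \cdot \frac{121}{9} = \frac{242}{9} \approx 26.889$)
$- 130 \left(r 3 - 1\right) + O{\left(3 \right)} = - 130 \left(\frac{242}{9} \cdot 3 - 1\right) + 3 = - 130 \left(\frac{242}{3} - 1\right) + 3 = \left(-130\right) \frac{239}{3} + 3 = - \frac{31070}{3} + 3 = - \frac{31061}{3}$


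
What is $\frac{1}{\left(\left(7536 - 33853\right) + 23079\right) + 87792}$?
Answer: $\frac{1}{84554} \approx 1.1827 \cdot 10^{-5}$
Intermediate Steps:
$\frac{1}{\left(\left(7536 - 33853\right) + 23079\right) + 87792} = \frac{1}{\left(-26317 + 23079\right) + 87792} = \frac{1}{-3238 + 87792} = \frac{1}{84554}$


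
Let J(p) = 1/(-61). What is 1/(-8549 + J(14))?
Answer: -61/521490 ≈ -0.00011697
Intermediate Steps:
J(p) = -1/61
1/(-8549 + J(14)) = 1/(-8549 - 1/61) = 1/(-521490/61) = -61/521490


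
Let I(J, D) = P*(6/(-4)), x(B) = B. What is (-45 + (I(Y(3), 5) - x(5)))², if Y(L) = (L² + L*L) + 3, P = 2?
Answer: 2809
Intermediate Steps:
Y(L) = 3 + 2*L² (Y(L) = (L² + L²) + 3 = 2*L² + 3 = 3 + 2*L²)
I(J, D) = -3 (I(J, D) = 2*(6/(-4)) = 2*(6*(-¼)) = 2*(-3/2) = -3)
(-45 + (I(Y(3), 5) - x(5)))² = (-45 + (-3 - 1*5))² = (-45 + (-3 - 5))² = (-45 - 8)² = (-53)² = 2809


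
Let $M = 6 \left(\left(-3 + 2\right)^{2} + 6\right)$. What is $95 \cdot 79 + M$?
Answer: $7547$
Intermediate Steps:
$M = 42$ ($M = 6 \left(\left(-1\right)^{2} + 6\right) = 6 \left(1 + 6\right) = 6 \cdot 7 = 42$)
$95 \cdot 79 + M = 95 \cdot 79 + 42 = 7505 + 42 = 7547$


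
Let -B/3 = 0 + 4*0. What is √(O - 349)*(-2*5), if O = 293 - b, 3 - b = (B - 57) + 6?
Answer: -10*I*√110 ≈ -104.88*I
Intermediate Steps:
B = 0 (B = -3*(0 + 4*0) = -3*(0 + 0) = -3*0 = 0)
b = 54 (b = 3 - ((0 - 57) + 6) = 3 - (-57 + 6) = 3 - 1*(-51) = 3 + 51 = 54)
O = 239 (O = 293 - 1*54 = 293 - 54 = 239)
√(O - 349)*(-2*5) = √(239 - 349)*(-2*5) = √(-110)*(-10) = (I*√110)*(-10) = -10*I*√110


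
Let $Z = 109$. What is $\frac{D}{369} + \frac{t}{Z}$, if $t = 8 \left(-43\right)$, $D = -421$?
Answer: $- \frac{172825}{40221} \approx -4.2969$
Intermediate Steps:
$t = -344$
$\frac{D}{369} + \frac{t}{Z} = - \frac{421}{369} - \frac{344}{109} = - \frac{172825}{40221}$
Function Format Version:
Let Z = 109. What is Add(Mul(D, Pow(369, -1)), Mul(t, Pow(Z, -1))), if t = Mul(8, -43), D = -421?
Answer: Rational(-172825, 40221) ≈ -4.2969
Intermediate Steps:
t = -344
Add(Mul(D, Pow(369, -1)), Mul(t, Pow(Z, -1))) = Add(Mul(-421, Pow(369, -1)), Mul(-344, Pow(109, -1))) = Add(Mul(-421, Rational(1, 369)), Mul(-344, Rational(1, 109))) = Add(Rational(-421, 369), Rational(-344, 109)) = Rational(-172825, 40221)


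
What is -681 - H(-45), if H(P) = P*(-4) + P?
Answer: -816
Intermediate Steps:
H(P) = -3*P (H(P) = -4*P + P = -3*P)
-681 - H(-45) = -681 - (-3)*(-45) = -681 - 1*135 = -681 - 135 = -816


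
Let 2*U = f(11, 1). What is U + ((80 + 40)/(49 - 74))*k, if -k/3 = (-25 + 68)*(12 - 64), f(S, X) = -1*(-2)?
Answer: -160987/5 ≈ -32197.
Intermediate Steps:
f(S, X) = 2
k = 6708 (k = -3*(-25 + 68)*(12 - 64) = -129*(-52) = -3*(-2236) = 6708)
U = 1 (U = (½)*2 = 1)
U + ((80 + 40)/(49 - 74))*k = 1 + ((80 + 40)/(49 - 74))*6708 = 1 + (120/(-25))*6708 = 1 + (120*(-1/25))*6708 = 1 - 24/5*6708 = 1 - 160992/5 = -160987/5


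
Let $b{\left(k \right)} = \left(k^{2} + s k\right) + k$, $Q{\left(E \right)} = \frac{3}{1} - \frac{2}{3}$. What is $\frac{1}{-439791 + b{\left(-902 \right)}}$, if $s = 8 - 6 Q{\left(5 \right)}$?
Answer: $\frac{1}{378323} \approx 2.6432 \cdot 10^{-6}$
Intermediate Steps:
$Q{\left(E \right)} = \frac{7}{3}$ ($Q{\left(E \right)} = 3 \cdot 1 - \frac{2}{3} = 3 - \frac{2}{3} = \frac{7}{3}$)
$s = -6$ ($s = 8 - 14 = -6$)
$b{\left(k \right)} = k^{2} - 5 k$ ($b{\left(k \right)} = \left(k^{2} - 6 k\right) + k = k^{2} - 5 k$)
$\frac{1}{-439791 + b{\left(-902 \right)}} = \frac{1}{-439791 - 902 \left(-5 - 902\right)} = \frac{1}{-439791 - -818114} = \frac{1}{-439791 + 818114} = \frac{1}{378323}$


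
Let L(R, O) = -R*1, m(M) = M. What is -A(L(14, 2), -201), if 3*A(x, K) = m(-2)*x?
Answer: -28/3 ≈ -9.3333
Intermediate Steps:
L(R, O) = -R
A(x, K) = -2*x/3 (A(x, K) = (-2*x)/3 = -2*x/3)
-A(L(14, 2), -201) = -(-2)*(-1*14)/3 = -(-2)*(-14)/3 = -1*28/3 = -28/3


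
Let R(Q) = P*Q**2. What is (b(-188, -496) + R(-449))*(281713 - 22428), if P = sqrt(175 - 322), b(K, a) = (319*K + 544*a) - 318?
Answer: -85593608490 + 365904806995*I*sqrt(3) ≈ -8.5594e+10 + 6.3377e+11*I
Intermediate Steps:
b(K, a) = -318 + 319*K + 544*a
P = 7*I*sqrt(3) (P = sqrt(-147) = 7*I*sqrt(3) ≈ 12.124*I)
R(Q) = 7*I*sqrt(3)*Q**2 (R(Q) = (7*I*sqrt(3))*Q**2 = 7*I*sqrt(3)*Q**2)
(b(-188, -496) + R(-449))*(281713 - 22428) = ((-318 + 319*(-188) + 544*(-496)) + 7*I*sqrt(3)*(-449)**2)*(281713 - 22428) = ((-318 - 59972 - 269824) + 7*I*sqrt(3)*201601)*259285 = (-330114 + 1411207*I*sqrt(3))*259285 = -85593608490 + 365904806995*I*sqrt(3)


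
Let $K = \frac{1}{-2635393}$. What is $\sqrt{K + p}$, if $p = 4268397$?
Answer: $\frac{2 \sqrt{7411320434820670715}}{2635393} \approx 2066.0$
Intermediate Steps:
$K = - \frac{1}{2635393} \approx -3.7945 \cdot 10^{-7}$
$\sqrt{K + p} = \sqrt{- \frac{1}{2635393} + 4268397} = \sqrt{\frac{11248903575020}{2635393}} = \frac{2 \sqrt{7411320434820670715}}{2635393}$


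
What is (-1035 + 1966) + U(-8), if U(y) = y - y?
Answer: 931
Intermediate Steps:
U(y) = 0
(-1035 + 1966) + U(-8) = (-1035 + 1966) + 0 = 931 + 0 = 931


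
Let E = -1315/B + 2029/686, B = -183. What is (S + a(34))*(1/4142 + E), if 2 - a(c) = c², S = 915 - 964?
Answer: -528772225178/43331533 ≈ -12203.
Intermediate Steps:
E = 1273397/125538 (E = -1315/(-183) + 2029/686 = -1315*(-1/183) + 2029*(1/686) = 1315/183 + 2029/686 = 1273397/125538 ≈ 10.144)
S = -49
a(c) = 2 - c²
(S + a(34))*(1/4142 + E) = (-49 + (2 - 1*34²))*(1/4142 + 1273397/125538) = (-49 + (2 - 1*1156))*(1/4142 + 1273397/125538) = (-49 + (2 - 1156))*(1318633978/129994599) = (-49 - 1154)*(1318633978/129994599) = -1203*1318633978/129994599 = -528772225178/43331533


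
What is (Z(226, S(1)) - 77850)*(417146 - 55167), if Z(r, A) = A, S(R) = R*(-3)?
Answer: -28181151087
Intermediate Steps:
S(R) = -3*R
(Z(226, S(1)) - 77850)*(417146 - 55167) = (-3*1 - 77850)*(417146 - 55167) = (-3 - 77850)*361979 = -77853*361979 = -28181151087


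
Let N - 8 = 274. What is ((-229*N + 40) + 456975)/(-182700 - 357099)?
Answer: -392437/539799 ≈ -0.72701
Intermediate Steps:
N = 282 (N = 8 + 274 = 282)
((-229*N + 40) + 456975)/(-182700 - 357099) = ((-229*282 + 40) + 456975)/(-182700 - 357099) = ((-64578 + 40) + 456975)/(-539799) = (-64538 + 456975)*(-1/539799) = 392437*(-1/539799) = -392437/539799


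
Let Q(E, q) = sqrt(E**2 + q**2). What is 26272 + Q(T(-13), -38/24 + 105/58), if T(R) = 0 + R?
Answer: 26272 + sqrt(20472817)/348 ≈ 26285.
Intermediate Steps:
T(R) = R
26272 + Q(T(-13), -38/24 + 105/58) = 26272 + sqrt((-13)**2 + (-38/24 + 105/58)**2) = 26272 + sqrt(169 + (-38*1/24 + 105*(1/58))**2) = 26272 + sqrt(169 + (-19/12 + 105/58)**2) = 26272 + sqrt(169 + (79/348)**2) = 26272 + sqrt(169 + 6241/121104) = 26272 + sqrt(20472817/121104) = 26272 + sqrt(20472817)/348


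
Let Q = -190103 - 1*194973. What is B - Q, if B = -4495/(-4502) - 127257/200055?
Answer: 115606035134857/300215870 ≈ 3.8508e+5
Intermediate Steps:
Q = -385076 (Q = -190103 - 194973 = -385076)
B = 108778737/300215870 (B = -4495*(-1/4502) - 127257*1/200055 = 4495/4502 - 42419/66685 = 108778737/300215870 ≈ 0.36234)
B - Q = 108778737/300215870 - 1*(-385076) = 108778737/300215870 + 385076 = 115606035134857/300215870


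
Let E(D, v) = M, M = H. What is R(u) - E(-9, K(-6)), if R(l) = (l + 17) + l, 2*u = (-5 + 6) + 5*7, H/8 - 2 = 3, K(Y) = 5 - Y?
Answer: 13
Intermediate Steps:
H = 40 (H = 16 + 8*3 = 16 + 24 = 40)
M = 40
u = 18 (u = ((-5 + 6) + 5*7)/2 = (1 + 35)/2 = (1/2)*36 = 18)
E(D, v) = 40
R(l) = 17 + 2*l (R(l) = (17 + l) + l = 17 + 2*l)
R(u) - E(-9, K(-6)) = (17 + 2*18) - 1*40 = (17 + 36) - 40 = 53 - 40 = 13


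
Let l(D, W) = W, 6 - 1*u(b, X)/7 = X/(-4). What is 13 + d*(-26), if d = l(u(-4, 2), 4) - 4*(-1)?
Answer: -195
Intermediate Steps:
u(b, X) = 42 + 7*X/4 (u(b, X) = 42 - 7*X/(-4) = 42 - 7*X*(-1)/4 = 42 - (-7)*X/4 = 42 + 7*X/4)
d = 8 (d = 4 - 4*(-1) = 4 + 4 = 8)
13 + d*(-26) = 13 + 8*(-26) = 13 - 208 = -195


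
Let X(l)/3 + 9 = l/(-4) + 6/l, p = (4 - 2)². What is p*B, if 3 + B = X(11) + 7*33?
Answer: 8553/11 ≈ 777.54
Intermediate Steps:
p = 4 (p = 2² = 4)
X(l) = -27 + 18/l - 3*l/4 (X(l) = -27 + 3*(l/(-4) + 6/l) = -27 + 3*(l*(-¼) + 6/l) = -27 + 3*(-l/4 + 6/l) = -27 + 3*(6/l - l/4) = -27 + (18/l - 3*l/4) = -27 + 18/l - 3*l/4)
B = 8553/44 (B = -3 + ((-27 + 18/11 - ¾*11) + 7*33) = -3 + ((-27 + 18*(1/11) - 33/4) + 231) = -3 + ((-27 + 18/11 - 33/4) + 231) = -3 + (-1479/44 + 231) = -3 + 8685/44 = 8553/44 ≈ 194.39)
p*B = 4*(8553/44) = 8553/11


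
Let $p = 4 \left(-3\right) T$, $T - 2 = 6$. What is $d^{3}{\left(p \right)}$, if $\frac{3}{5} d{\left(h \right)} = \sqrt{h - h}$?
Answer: $0$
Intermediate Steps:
$T = 8$ ($T = 2 + 6 = 8$)
$p = -96$ ($p = 4 \left(-3\right) 8 = \left(-12\right) 8 = -96$)
$d{\left(h \right)} = 0$ ($d{\left(h \right)} = \frac{5 \sqrt{h - h}}{3} = \frac{5 \sqrt{0}}{3} = \frac{5}{3} \cdot 0 = 0$)
$d^{3}{\left(p \right)} = 0^{3} = 0$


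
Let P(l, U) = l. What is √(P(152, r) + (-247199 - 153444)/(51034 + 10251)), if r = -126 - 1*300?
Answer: √546335979945/61285 ≈ 12.061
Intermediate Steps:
r = -426 (r = -126 - 300 = -426)
√(P(152, r) + (-247199 - 153444)/(51034 + 10251)) = √(152 + (-247199 - 153444)/(51034 + 10251)) = √(152 - 400643/61285) = √(8914677/61285) = √546335979945/61285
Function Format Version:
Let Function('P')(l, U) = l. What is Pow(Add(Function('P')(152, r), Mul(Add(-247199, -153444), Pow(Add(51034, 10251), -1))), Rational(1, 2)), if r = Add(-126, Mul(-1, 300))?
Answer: Mul(Rational(1, 61285), Pow(546335979945, Rational(1, 2))) ≈ 12.061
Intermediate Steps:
r = -426 (r = Add(-126, -300) = -426)
Pow(Add(Function('P')(152, r), Mul(Add(-247199, -153444), Pow(Add(51034, 10251), -1))), Rational(1, 2)) = Pow(Add(152, Mul(Add(-247199, -153444), Pow(Add(51034, 10251), -1))), Rational(1, 2)) = Pow(Add(152, Mul(-400643, Pow(61285, -1))), Rational(1, 2)) = Pow(Add(152, Mul(-400643, Rational(1, 61285))), Rational(1, 2)) = Pow(Add(152, Rational(-400643, 61285)), Rational(1, 2)) = Pow(Rational(8914677, 61285), Rational(1, 2)) = Mul(Rational(1, 61285), Pow(546335979945, Rational(1, 2)))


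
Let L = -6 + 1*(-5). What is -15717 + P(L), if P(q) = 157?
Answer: -15560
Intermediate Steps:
L = -11 (L = -6 - 5 = -11)
-15717 + P(L) = -15717 + 157 = -15560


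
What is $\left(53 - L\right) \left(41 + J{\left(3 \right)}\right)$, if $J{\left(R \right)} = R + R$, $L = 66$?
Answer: $-611$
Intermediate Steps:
$J{\left(R \right)} = 2 R$
$\left(53 - L\right) \left(41 + J{\left(3 \right)}\right) = \left(53 - 66\right) \left(41 + 2 \cdot 3\right) = \left(53 - 66\right) \left(41 + 6\right) = \left(-13\right) 47 = -611$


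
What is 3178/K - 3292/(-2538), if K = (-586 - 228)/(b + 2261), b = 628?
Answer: -5824828127/516483 ≈ -11278.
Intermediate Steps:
K = -814/2889 (K = (-586 - 228)/(628 + 2261) = -814/2889 ≈ -0.28176)
3178/K - 3292/(-2538) = 3178/(-814/2889) - 3292/(-2538) = 3178*(-2889/814) - 3292*(-1/2538) = -4590621/407 + 1646/1269 = -5824828127/516483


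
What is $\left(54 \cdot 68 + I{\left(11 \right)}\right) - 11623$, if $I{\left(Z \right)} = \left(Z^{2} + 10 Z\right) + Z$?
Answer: $-7709$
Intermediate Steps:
$I{\left(Z \right)} = Z^{2} + 11 Z$
$\left(54 \cdot 68 + I{\left(11 \right)}\right) - 11623 = \left(54 \cdot 68 + 11 \left(11 + 11\right)\right) - 11623 = \left(3672 + 11 \cdot 22\right) - 11623 = \left(3672 + 242\right) - 11623 = 3914 - 11623 = -7709$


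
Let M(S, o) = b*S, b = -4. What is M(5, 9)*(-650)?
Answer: 13000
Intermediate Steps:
M(S, o) = -4*S
M(5, 9)*(-650) = -4*5*(-650) = -20*(-650) = 13000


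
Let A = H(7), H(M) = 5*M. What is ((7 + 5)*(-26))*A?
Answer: -10920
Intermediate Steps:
A = 35 (A = 5*7 = 35)
((7 + 5)*(-26))*A = ((7 + 5)*(-26))*35 = (12*(-26))*35 = -312*35 = -10920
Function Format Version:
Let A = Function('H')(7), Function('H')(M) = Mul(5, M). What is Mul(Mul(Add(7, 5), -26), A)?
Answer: -10920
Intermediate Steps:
A = 35 (A = Mul(5, 7) = 35)
Mul(Mul(Add(7, 5), -26), A) = Mul(Mul(Add(7, 5), -26), 35) = Mul(Mul(12, -26), 35) = Mul(-312, 35) = -10920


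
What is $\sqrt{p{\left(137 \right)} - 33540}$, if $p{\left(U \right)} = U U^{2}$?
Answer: $\sqrt{2537813} \approx 1593.1$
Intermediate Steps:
$p{\left(U \right)} = U^{3}$
$\sqrt{p{\left(137 \right)} - 33540} = \sqrt{137^{3} - 33540} = \sqrt{2571353 - 33540} = \sqrt{2537813}$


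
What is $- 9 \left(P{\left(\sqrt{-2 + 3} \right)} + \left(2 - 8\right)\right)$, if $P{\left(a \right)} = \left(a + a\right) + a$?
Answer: $27$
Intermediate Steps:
$P{\left(a \right)} = 3 a$ ($P{\left(a \right)} = 2 a + a = 3 a$)
$- 9 \left(P{\left(\sqrt{-2 + 3} \right)} + \left(2 - 8\right)\right) = - 9 \left(3 \sqrt{-2 + 3} + \left(2 - 8\right)\right) = - 9 \left(3 \sqrt{1} + \left(2 - 8\right)\right) = - 9 \left(3 \cdot 1 - 6\right) = - 9 \left(3 - 6\right) = \left(-9\right) \left(-3\right) = 27$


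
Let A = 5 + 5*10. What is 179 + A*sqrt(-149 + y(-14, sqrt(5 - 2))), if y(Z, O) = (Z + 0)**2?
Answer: 179 + 55*sqrt(47) ≈ 556.06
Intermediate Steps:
y(Z, O) = Z**2
A = 55 (A = 5 + 50 = 55)
179 + A*sqrt(-149 + y(-14, sqrt(5 - 2))) = 179 + 55*sqrt(-149 + (-14)**2) = 179 + 55*sqrt(-149 + 196) = 179 + 55*sqrt(47)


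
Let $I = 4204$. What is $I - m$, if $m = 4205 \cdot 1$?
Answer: $-1$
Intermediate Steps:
$m = 4205$
$I - m = 4204 - 4205 = -1$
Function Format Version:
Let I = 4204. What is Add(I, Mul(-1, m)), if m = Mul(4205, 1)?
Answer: -1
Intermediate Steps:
m = 4205
Add(I, Mul(-1, m)) = Add(4204, Mul(-1, 4205)) = Add(4204, -4205) = -1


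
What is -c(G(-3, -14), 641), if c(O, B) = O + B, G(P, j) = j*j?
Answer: -837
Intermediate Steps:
G(P, j) = j²
c(O, B) = B + O
-c(G(-3, -14), 641) = -(641 + (-14)²) = -(641 + 196) = -1*837 = -837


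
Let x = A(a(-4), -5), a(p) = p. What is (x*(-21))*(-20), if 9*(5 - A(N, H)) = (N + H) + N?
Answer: 8120/3 ≈ 2706.7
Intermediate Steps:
A(N, H) = 5 - 2*N/9 - H/9 (A(N, H) = 5 - ((N + H) + N)/9 = 5 - ((H + N) + N)/9 = 5 - (H + 2*N)/9 = 5 + (-2*N/9 - H/9) = 5 - 2*N/9 - H/9)
x = 58/9 (x = 5 - 2/9*(-4) - 1/9*(-5) = 5 + 8/9 + 5/9 = 58/9 ≈ 6.4444)
(x*(-21))*(-20) = ((58/9)*(-21))*(-20) = -406/3*(-20) = 8120/3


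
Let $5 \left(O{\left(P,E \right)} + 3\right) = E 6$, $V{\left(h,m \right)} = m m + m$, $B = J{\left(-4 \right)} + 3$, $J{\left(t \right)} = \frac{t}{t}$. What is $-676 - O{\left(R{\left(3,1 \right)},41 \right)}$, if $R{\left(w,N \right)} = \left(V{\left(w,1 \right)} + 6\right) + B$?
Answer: $- \frac{3611}{5} \approx -722.2$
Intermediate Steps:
$J{\left(t \right)} = 1$
$B = 4$ ($B = 1 + 3 = 4$)
$V{\left(h,m \right)} = m + m^{2}$ ($V{\left(h,m \right)} = m^{2} + m = m + m^{2}$)
$R{\left(w,N \right)} = 12$ ($R{\left(w,N \right)} = \left(1 \left(1 + 1\right) + 6\right) + 4 = \left(1 \cdot 2 + 6\right) + 4 = \left(2 + 6\right) + 4 = 8 + 4 = 12$)
$O{\left(P,E \right)} = -3 + \frac{6 E}{5}$ ($O{\left(P,E \right)} = -3 + \frac{E 6}{5} = -3 + \frac{6 E}{5}$)
$-676 - O{\left(R{\left(3,1 \right)},41 \right)} = -676 - \left(-3 + \frac{6}{5} \cdot 41\right) = -676 - \left(-3 + \frac{246}{5}\right) = -676 - \frac{231}{5} = - \frac{3611}{5}$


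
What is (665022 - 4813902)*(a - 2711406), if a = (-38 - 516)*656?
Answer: 12757100690400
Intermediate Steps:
a = -363424 (a = -554*656 = -363424)
(665022 - 4813902)*(a - 2711406) = (665022 - 4813902)*(-363424 - 2711406) = -4148880*(-3074830) = 12757100690400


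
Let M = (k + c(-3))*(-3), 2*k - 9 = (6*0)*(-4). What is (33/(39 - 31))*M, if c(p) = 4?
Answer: -1683/16 ≈ -105.19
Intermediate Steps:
k = 9/2 (k = 9/2 + ((6*0)*(-4))/2 = 9/2 + (0*(-4))/2 = 9/2 + (1/2)*0 = 9/2 + 0 = 9/2 ≈ 4.5000)
M = -51/2 (M = (9/2 + 4)*(-3) = (17/2)*(-3) = -51/2 ≈ -25.500)
(33/(39 - 31))*M = (33/(39 - 31))*(-51/2) = (33/8)*(-51/2) = -1683/16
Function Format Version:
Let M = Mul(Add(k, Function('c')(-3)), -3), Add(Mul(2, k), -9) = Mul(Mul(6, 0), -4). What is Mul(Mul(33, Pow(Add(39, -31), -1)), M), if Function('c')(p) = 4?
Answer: Rational(-1683, 16) ≈ -105.19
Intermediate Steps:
k = Rational(9, 2) (k = Add(Rational(9, 2), Mul(Rational(1, 2), Mul(Mul(6, 0), -4))) = Add(Rational(9, 2), Mul(Rational(1, 2), Mul(0, -4))) = Add(Rational(9, 2), Mul(Rational(1, 2), 0)) = Add(Rational(9, 2), 0) = Rational(9, 2) ≈ 4.5000)
M = Rational(-51, 2) (M = Mul(Add(Rational(9, 2), 4), -3) = Mul(Rational(17, 2), -3) = Rational(-51, 2) ≈ -25.500)
Mul(Mul(33, Pow(Add(39, -31), -1)), M) = Mul(Mul(33, Pow(Add(39, -31), -1)), Rational(-51, 2)) = Mul(Mul(33, Pow(8, -1)), Rational(-51, 2)) = Mul(Mul(33, Rational(1, 8)), Rational(-51, 2)) = Mul(Rational(33, 8), Rational(-51, 2)) = Rational(-1683, 16)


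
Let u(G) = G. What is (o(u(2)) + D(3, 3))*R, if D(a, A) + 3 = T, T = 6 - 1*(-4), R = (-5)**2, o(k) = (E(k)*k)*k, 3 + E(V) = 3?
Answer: 175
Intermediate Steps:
E(V) = 0 (E(V) = -3 + 3 = 0)
o(k) = 0 (o(k) = (0*k)*k = 0*k = 0)
R = 25
T = 10 (T = 6 + 4 = 10)
D(a, A) = 7 (D(a, A) = -3 + 10 = 7)
(o(u(2)) + D(3, 3))*R = (0 + 7)*25 = 7*25 = 175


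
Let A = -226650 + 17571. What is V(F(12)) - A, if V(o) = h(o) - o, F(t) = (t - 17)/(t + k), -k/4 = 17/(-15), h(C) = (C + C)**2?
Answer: 3214808979/15376 ≈ 2.0908e+5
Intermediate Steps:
h(C) = 4*C**2 (h(C) = (2*C)**2 = 4*C**2)
k = 68/15 (k = -68/(-15) = -68*(-1)/15 = -4*(-17/15) = 68/15 ≈ 4.5333)
F(t) = (-17 + t)/(68/15 + t) (F(t) = (t - 17)/(t + 68/15) = (-17 + t)/(68/15 + t))
V(o) = -o + 4*o**2 (V(o) = 4*o**2 - o = -o + 4*o**2)
A = -209079
V(F(12)) - A = (15*(-17 + 12)/(68 + 15*12))*(-1 + 4*(15*(-17 + 12)/(68 + 15*12))) - 1*(-209079) = (15*(-5)/(68 + 180))*(-1 + 4*(15*(-5)/(68 + 180))) + 209079 = (15*(-5)/248)*(-1 + 4*(15*(-5)/248)) + 209079 = (15*(1/248)*(-5))*(-1 + 4*(15*(1/248)*(-5))) + 209079 = -75*(-1 + 4*(-75/248))/248 + 209079 = -75*(-1 - 75/62)/248 + 209079 = -75/248*(-137/62) + 209079 = 10275/15376 + 209079 = 3214808979/15376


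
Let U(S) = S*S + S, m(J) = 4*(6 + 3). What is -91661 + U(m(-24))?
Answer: -90329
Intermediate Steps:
m(J) = 36 (m(J) = 4*9 = 36)
U(S) = S + S**2 (U(S) = S**2 + S = S + S**2)
-91661 + U(m(-24)) = -91661 + 36*(1 + 36) = -91661 + 36*37 = -91661 + 1332 = -90329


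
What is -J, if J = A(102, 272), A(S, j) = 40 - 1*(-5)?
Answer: -45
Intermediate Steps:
A(S, j) = 45 (A(S, j) = 40 + 5 = 45)
J = 45
-J = -1*45 = -45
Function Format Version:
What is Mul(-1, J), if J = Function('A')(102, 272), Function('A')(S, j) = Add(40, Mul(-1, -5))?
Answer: -45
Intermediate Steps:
Function('A')(S, j) = 45 (Function('A')(S, j) = Add(40, 5) = 45)
J = 45
Mul(-1, J) = Mul(-1, 45) = -45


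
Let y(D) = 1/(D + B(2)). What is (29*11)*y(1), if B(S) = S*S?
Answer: 319/5 ≈ 63.800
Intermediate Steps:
B(S) = S²
y(D) = 1/(4 + D) (y(D) = 1/(D + 2²) = 1/(D + 4) = 1/(4 + D))
(29*11)*y(1) = (29*11)/(4 + 1) = 319/5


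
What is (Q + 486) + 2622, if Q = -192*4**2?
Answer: 36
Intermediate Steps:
Q = -3072 (Q = -192*16 = -3072)
(Q + 486) + 2622 = (-3072 + 486) + 2622 = -2586 + 2622 = 36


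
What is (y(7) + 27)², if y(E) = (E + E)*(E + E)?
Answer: 49729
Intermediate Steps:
y(E) = 4*E² (y(E) = (2*E)*(2*E) = 4*E²)
(y(7) + 27)² = (4*7² + 27)² = (4*49 + 27)² = (196 + 27)² = 223² = 49729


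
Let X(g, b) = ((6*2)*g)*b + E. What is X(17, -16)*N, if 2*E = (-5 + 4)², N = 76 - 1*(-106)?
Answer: -593957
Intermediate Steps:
N = 182 (N = 76 + 106 = 182)
E = ½ (E = (-5 + 4)²/2 = (½)*(-1)² = (½)*1 = ½ ≈ 0.50000)
X(g, b) = ½ + 12*b*g (X(g, b) = ((6*2)*g)*b + ½ = (12*g)*b + ½ = 12*b*g + ½ = ½ + 12*b*g)
X(17, -16)*N = (½ + 12*(-16)*17)*182 = (½ - 3264)*182 = -6527/2*182 = -593957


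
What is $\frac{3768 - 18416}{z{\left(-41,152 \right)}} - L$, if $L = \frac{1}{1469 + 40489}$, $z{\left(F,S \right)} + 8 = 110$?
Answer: $- \frac{102433481}{713286} \approx -143.61$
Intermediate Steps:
$z{\left(F,S \right)} = 102$ ($z{\left(F,S \right)} = -8 + 110 = 102$)
$L = \frac{1}{41958} \approx 2.3833 \cdot 10^{-5}$
$\frac{3768 - 18416}{z{\left(-41,152 \right)}} - L = \frac{3768 - 18416}{102} - \frac{1}{41958} = \left(-14648\right) \frac{1}{102} - \frac{1}{41958} = - \frac{7324}{51} - \frac{1}{41958} = - \frac{102433481}{713286}$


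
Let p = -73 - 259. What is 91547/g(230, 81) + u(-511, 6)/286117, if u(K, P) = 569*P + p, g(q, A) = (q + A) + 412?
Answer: 26195381285/206862591 ≈ 126.63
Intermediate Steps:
p = -332
g(q, A) = 412 + A + q (g(q, A) = (A + q) + 412 = 412 + A + q)
u(K, P) = -332 + 569*P (u(K, P) = 569*P - 332 = -332 + 569*P)
91547/g(230, 81) + u(-511, 6)/286117 = 91547/(412 + 81 + 230) + (-332 + 569*6)/286117 = 91547/723 + (-332 + 3414)*(1/286117) = 91547*(1/723) + 3082*(1/286117) = 91547/723 + 3082/286117 = 26195381285/206862591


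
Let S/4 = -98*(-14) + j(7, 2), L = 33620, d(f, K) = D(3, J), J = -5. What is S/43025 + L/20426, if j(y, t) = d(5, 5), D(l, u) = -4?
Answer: 779135786/439414325 ≈ 1.7731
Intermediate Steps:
d(f, K) = -4
j(y, t) = -4
S = 5472 (S = 4*(-98*(-14) - 4) = 4*(1372 - 4) = 4*1368 = 5472)
S/43025 + L/20426 = 5472/43025 + 33620/20426 = 5472*(1/43025) + 33620*(1/20426) = 5472/43025 + 16810/10213 = 779135786/439414325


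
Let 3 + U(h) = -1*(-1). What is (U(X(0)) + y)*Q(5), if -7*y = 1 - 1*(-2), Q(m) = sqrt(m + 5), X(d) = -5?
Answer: -17*sqrt(10)/7 ≈ -7.6798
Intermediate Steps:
Q(m) = sqrt(5 + m)
y = -3/7 (y = -(1 - 1*(-2))/7 = -(1 + 2)/7 = -1/7*3 = -3/7 ≈ -0.42857)
U(h) = -2 (U(h) = -3 - 1*(-1) = -3 + 1 = -2)
(U(X(0)) + y)*Q(5) = (-2 - 3/7)*sqrt(5 + 5) = -17*sqrt(10)/7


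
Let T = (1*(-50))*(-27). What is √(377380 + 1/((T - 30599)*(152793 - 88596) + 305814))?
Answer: √1330114158999892233810741/1877392239 ≈ 614.31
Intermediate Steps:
T = 1350 (T = -50*(-27) = 1350)
√(377380 + 1/((T - 30599)*(152793 - 88596) + 305814)) = √(377380 + 1/((1350 - 30599)*(152793 - 88596) + 305814)) = √(377380 + 1/(-29249*64197 + 305814)) = √(377380 + 1/(-1877698053 + 305814)) = √(377380 + 1/(-1877392239)) = √(377380 - 1/1877392239) = √(708490283153819/1877392239) = √1330114158999892233810741/1877392239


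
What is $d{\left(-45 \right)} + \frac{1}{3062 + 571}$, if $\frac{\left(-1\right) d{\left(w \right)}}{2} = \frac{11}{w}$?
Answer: $\frac{26657}{54495} \approx 0.48916$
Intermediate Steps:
$d{\left(w \right)} = - \frac{22}{w}$ ($d{\left(w \right)} = - 2 \frac{11}{w} = - \frac{22}{w}$)
$d{\left(-45 \right)} + \frac{1}{3062 + 571} = - \frac{22}{-45} + \frac{1}{3062 + 571} = \left(-22\right) \left(- \frac{1}{45}\right) + \frac{1}{3633} = \frac{22}{45} + \frac{1}{3633} = \frac{26657}{54495}$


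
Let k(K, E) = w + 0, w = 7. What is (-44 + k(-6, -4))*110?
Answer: -4070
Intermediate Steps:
k(K, E) = 7 (k(K, E) = 7 + 0 = 7)
(-44 + k(-6, -4))*110 = (-44 + 7)*110 = -37*110 = -4070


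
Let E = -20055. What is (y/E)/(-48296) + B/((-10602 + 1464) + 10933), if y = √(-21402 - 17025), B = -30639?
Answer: -30639/1795 + I*√38427/968576280 ≈ -17.069 + 2.0239e-7*I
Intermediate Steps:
y = I*√38427 (y = √(-38427) = I*√38427 ≈ 196.03*I)
(y/E)/(-48296) + B/((-10602 + 1464) + 10933) = ((I*√38427)/(-20055))/(-48296) - 30639/((-10602 + 1464) + 10933) = ((I*√38427)*(-1/20055))*(-1/48296) - 30639/(-9138 + 10933) = -I*√38427/20055*(-1/48296) - 30639/1795 = I*√38427/968576280 - 30639*1/1795 = I*√38427/968576280 - 30639/1795 = -30639/1795 + I*√38427/968576280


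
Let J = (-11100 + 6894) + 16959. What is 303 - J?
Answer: -12450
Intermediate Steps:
J = 12753 (J = -4206 + 16959 = 12753)
303 - J = 303 - 1*12753 = 303 - 12753 = -12450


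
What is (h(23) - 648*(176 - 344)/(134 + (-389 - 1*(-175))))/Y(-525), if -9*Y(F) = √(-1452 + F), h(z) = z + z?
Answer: -19722*I*√1977/3295 ≈ -266.13*I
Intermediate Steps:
h(z) = 2*z
Y(F) = -√(-1452 + F)/9
(h(23) - 648*(176 - 344)/(134 + (-389 - 1*(-175))))/Y(-525) = (2*23 - 648*(176 - 344)/(134 + (-389 - 1*(-175))))/((-√(-1452 - 525)/9)) = (46 - (-108864)/(134 + (-389 + 175)))/((-I*√1977/9)) = (46 - (-108864)/(134 - 214))/((-I*√1977/9)) = (46 - (-108864)/(-80))/((-I*√1977/9)) = (46 - (-108864)*(-1)/80)*(3*I*√1977/659) = (46 - 648*21/10)*(3*I*√1977/659) = (46 - 6804/5)*(3*I*√1977/659) = -19722*I*√1977/3295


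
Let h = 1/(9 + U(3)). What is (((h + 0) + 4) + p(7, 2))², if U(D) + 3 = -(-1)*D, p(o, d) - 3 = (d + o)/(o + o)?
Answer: 954529/15876 ≈ 60.124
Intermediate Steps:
p(o, d) = 3 + (d + o)/(2*o) (p(o, d) = 3 + (d + o)/(o + o) = 3 + (d + o)/((2*o)) = 3 + (d + o)*(1/(2*o)) = 3 + (d + o)/(2*o))
U(D) = -3 + D (U(D) = -3 - (-1)*D = -3 + D)
h = ⅑ (h = 1/(9 + (-3 + 3)) = 1/(9 + 0) = 1/9 = ⅑ ≈ 0.11111)
(((h + 0) + 4) + p(7, 2))² = (((⅑ + 0) + 4) + (½)*(2 + 7*7)/7)² = ((⅑ + 4) + (½)*(⅐)*(2 + 49))² = (37/9 + (½)*(⅐)*51)² = (37/9 + 51/14)² = (977/126)² = 954529/15876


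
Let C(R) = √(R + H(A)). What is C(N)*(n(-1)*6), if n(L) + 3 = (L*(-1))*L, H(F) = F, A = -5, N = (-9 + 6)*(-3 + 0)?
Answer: -48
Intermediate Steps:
N = 9 (N = -3*(-3) = 9)
n(L) = -3 - L² (n(L) = -3 + (L*(-1))*L = -3 + (-L)*L = -3 - L²)
C(R) = √(-5 + R) (C(R) = √(R - 5) = √(-5 + R))
C(N)*(n(-1)*6) = √(-5 + 9)*((-3 - 1*(-1)²)*6) = √4*((-3 - 1*1)*6) = 2*((-3 - 1)*6) = 2*(-4*6) = 2*(-24) = -48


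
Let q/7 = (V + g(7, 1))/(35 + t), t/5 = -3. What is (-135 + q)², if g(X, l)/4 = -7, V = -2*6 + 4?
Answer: 544644/25 ≈ 21786.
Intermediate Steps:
t = -15 (t = 5*(-3) = -15)
V = -8 (V = -12 + 4 = -8)
g(X, l) = -28 (g(X, l) = 4*(-7) = -28)
q = -63/5 (q = 7*((-8 - 28)/(35 - 15)) = 7*(-36/20) = 7*(-36*1/20) = 7*(-9/5) = -63/5 ≈ -12.600)
(-135 + q)² = (-135 - 63/5)² = (-738/5)² = 544644/25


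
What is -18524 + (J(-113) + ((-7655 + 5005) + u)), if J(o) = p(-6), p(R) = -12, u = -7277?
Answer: -28463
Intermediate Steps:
J(o) = -12
-18524 + (J(-113) + ((-7655 + 5005) + u)) = -18524 + (-12 + ((-7655 + 5005) - 7277)) = -18524 + (-12 + (-2650 - 7277)) = -18524 + (-12 - 9927) = -18524 - 9939 = -28463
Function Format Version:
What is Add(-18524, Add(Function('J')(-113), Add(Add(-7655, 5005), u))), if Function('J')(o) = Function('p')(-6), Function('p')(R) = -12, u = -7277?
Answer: -28463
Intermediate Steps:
Function('J')(o) = -12
Add(-18524, Add(Function('J')(-113), Add(Add(-7655, 5005), u))) = Add(-18524, Add(-12, Add(Add(-7655, 5005), -7277))) = Add(-18524, Add(-12, Add(-2650, -7277))) = Add(-18524, Add(-12, -9927)) = Add(-18524, -9939) = -28463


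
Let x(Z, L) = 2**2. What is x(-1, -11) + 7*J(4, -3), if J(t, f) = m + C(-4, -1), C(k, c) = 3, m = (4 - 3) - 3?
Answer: 11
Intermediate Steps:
m = -2 (m = 1 - 3 = -2)
x(Z, L) = 4
J(t, f) = 1 (J(t, f) = -2 + 3 = 1)
x(-1, -11) + 7*J(4, -3) = 4 + 7*1 = 4 + 7 = 11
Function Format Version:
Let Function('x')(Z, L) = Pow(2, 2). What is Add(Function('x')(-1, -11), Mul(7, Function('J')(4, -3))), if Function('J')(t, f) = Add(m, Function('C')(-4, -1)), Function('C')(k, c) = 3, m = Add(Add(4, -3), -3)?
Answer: 11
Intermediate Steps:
m = -2 (m = Add(1, -3) = -2)
Function('x')(Z, L) = 4
Function('J')(t, f) = 1 (Function('J')(t, f) = Add(-2, 3) = 1)
Add(Function('x')(-1, -11), Mul(7, Function('J')(4, -3))) = Add(4, Mul(7, 1)) = Add(4, 7) = 11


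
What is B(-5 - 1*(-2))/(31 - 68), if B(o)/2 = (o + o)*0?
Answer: 0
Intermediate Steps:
B(o) = 0 (B(o) = 2*((o + o)*0) = 2*((2*o)*0) = 2*0 = 0)
B(-5 - 1*(-2))/(31 - 68) = 0/(31 - 68) = 0/(-37) = -1/37*0 = 0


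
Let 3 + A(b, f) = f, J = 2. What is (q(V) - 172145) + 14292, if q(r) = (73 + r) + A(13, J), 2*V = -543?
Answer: -316105/2 ≈ -1.5805e+5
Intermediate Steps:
V = -543/2 (V = (½)*(-543) = -543/2 ≈ -271.50)
A(b, f) = -3 + f
q(r) = 72 + r (q(r) = (73 + r) + (-3 + 2) = (73 + r) - 1 = 72 + r)
(q(V) - 172145) + 14292 = ((72 - 543/2) - 172145) + 14292 = (-399/2 - 172145) + 14292 = -344689/2 + 14292 = -316105/2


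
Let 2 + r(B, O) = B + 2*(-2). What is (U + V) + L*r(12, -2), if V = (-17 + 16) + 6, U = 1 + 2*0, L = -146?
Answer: -870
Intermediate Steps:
U = 1 (U = 1 + 0 = 1)
r(B, O) = -6 + B (r(B, O) = -2 + (B + 2*(-2)) = -2 + (B - 4) = -2 + (-4 + B) = -6 + B)
V = 5 (V = -1 + 6 = 5)
(U + V) + L*r(12, -2) = (1 + 5) - 146*(-6 + 12) = 6 - 146*6 = 6 - 876 = -870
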